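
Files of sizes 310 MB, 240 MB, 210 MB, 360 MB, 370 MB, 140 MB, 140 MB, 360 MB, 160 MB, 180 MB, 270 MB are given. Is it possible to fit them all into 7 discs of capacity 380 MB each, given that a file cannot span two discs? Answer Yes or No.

Total = 2740 MB; ⌈2740/380⌉ = 8.
At least 8 discs are required, but only 7 are allowed.

No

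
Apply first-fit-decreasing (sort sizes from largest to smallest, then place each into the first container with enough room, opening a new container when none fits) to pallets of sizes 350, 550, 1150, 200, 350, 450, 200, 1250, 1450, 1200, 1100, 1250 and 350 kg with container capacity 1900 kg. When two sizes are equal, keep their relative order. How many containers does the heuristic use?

6

Sorted descending: 1450, 1250, 1250, 1200, 1150, 1100, 550, 450, 350, 350, 350, 200, 200.
  1450 → container 1 (new)  [load 1450/1900]
  1250 → container 2 (new)  [load 1250/1900]
  1250 → container 3 (new)  [load 1250/1900]
  1200 → container 4 (new)  [load 1200/1900]
  1150 → container 5 (new)  [load 1150/1900]
  1100 → container 6 (new)  [load 1100/1900]
  550 → container 2  [load 1800/1900]
  450 → container 1  [load 1900/1900]
  350 → container 3  [load 1600/1900]
  350 → container 4  [load 1550/1900]
  350 → container 4  [load 1900/1900]
  200 → container 3  [load 1800/1900]
  200 → container 5  [load 1350/1900]
6 containers opened.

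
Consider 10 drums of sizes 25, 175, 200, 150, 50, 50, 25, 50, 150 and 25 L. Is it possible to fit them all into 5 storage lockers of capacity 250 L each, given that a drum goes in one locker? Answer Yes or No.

A valid assignment using 4 storage lockers:
  locker 1: 200 + 50 = 250
  locker 2: 175 + 50 + 25 = 250
  locker 3: 150 + 50 + 25 + 25 = 250
  locker 4: 150 = 150
That uses only 4 ≤ 5, so 5 storage lockers are enough.

Yes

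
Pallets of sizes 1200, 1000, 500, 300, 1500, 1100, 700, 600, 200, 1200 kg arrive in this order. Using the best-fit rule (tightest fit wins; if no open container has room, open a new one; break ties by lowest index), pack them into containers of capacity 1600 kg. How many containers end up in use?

  1200 → container 1 (new)  [load 1200/1600]
  1000 → container 2 (new)  [load 1000/1600]
  500 → container 2  [load 1500/1600]
  300 → container 1  [load 1500/1600]
  1500 → container 3 (new)  [load 1500/1600]
  1100 → container 4 (new)  [load 1100/1600]
  700 → container 5 (new)  [load 700/1600]
  600 → container 5  [load 1300/1600]
  200 → container 5  [load 1500/1600]
  1200 → container 6 (new)  [load 1200/1600]
6 containers opened.

6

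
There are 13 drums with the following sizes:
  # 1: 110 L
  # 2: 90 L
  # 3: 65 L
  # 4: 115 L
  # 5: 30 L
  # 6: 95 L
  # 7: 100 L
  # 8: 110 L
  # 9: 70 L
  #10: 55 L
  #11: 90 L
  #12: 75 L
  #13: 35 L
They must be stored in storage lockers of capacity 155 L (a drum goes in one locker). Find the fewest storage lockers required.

Total = 115 + 110 + 110 + 100 + 95 + 90 + 90 + 75 + 70 + 65 + 55 + 35 + 30 = 1040 L.
Lower bound: ⌈1040/155⌉ = 7 storage lockers.
A packing using 8 storage lockers:
  locker 1: 115 + 35 = 150
  locker 2: 110 + 30 = 140
  locker 3: 110 = 110
  locker 4: 100 + 55 = 155
  locker 5: 95 = 95
  locker 6: 90 + 65 = 155
  locker 7: 90 = 90
  locker 8: 75 + 70 = 145
No arrangement into 7 storage lockers stays within capacity, so 8 is optimal.

8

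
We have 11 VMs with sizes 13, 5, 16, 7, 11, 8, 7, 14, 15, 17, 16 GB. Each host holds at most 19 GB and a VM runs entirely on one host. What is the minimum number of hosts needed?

8

Total = 17 + 16 + 16 + 15 + 14 + 13 + 11 + 8 + 7 + 7 + 5 = 129 GB.
Lower bound: ⌈129/19⌉ = 7 hosts.
A packing using 8 hosts:
  host 1: 17 = 17
  host 2: 16 = 16
  host 3: 16 = 16
  host 4: 15 = 15
  host 5: 14 + 5 = 19
  host 6: 13 = 13
  host 7: 11 + 8 = 19
  host 8: 7 + 7 = 14
No arrangement into 7 hosts stays within capacity, so 8 is optimal.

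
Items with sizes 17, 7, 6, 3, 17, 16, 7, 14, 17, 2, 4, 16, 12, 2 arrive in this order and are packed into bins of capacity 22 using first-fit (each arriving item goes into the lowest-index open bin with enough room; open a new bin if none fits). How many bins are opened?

  17 → bin 1 (new)  [load 17/22]
  7 → bin 2 (new)  [load 7/22]
  6 → bin 2  [load 13/22]
  3 → bin 1  [load 20/22]
  17 → bin 3 (new)  [load 17/22]
  16 → bin 4 (new)  [load 16/22]
  7 → bin 2  [load 20/22]
  14 → bin 5 (new)  [load 14/22]
  17 → bin 6 (new)  [load 17/22]
  2 → bin 1  [load 22/22]
  4 → bin 3  [load 21/22]
  16 → bin 7 (new)  [load 16/22]
  12 → bin 8 (new)  [load 12/22]
  2 → bin 2  [load 22/22]
8 bins opened.

8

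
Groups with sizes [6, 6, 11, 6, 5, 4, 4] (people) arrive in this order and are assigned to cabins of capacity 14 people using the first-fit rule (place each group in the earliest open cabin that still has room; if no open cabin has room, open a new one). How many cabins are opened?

  6 → cabin 1 (new)  [load 6/14]
  6 → cabin 1  [load 12/14]
  11 → cabin 2 (new)  [load 11/14]
  6 → cabin 3 (new)  [load 6/14]
  5 → cabin 3  [load 11/14]
  4 → cabin 4 (new)  [load 4/14]
  4 → cabin 4  [load 8/14]
4 cabins opened.

4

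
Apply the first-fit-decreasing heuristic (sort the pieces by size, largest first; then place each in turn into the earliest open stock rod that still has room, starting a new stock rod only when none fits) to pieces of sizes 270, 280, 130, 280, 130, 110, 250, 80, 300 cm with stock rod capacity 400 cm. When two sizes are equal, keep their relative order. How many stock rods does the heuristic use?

Sorted descending: 300, 280, 280, 270, 250, 130, 130, 110, 80.
  300 → stock rod 1 (new)  [load 300/400]
  280 → stock rod 2 (new)  [load 280/400]
  280 → stock rod 3 (new)  [load 280/400]
  270 → stock rod 4 (new)  [load 270/400]
  250 → stock rod 5 (new)  [load 250/400]
  130 → stock rod 4  [load 400/400]
  130 → stock rod 5  [load 380/400]
  110 → stock rod 2  [load 390/400]
  80 → stock rod 1  [load 380/400]
5 stock rods opened.

5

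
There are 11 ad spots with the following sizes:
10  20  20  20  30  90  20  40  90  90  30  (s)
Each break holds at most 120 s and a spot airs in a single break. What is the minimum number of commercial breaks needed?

Total = 90 + 90 + 90 + 40 + 30 + 30 + 20 + 20 + 20 + 20 + 10 = 460 s.
Lower bound: ⌈460/120⌉ = 4 commercial breaks.
A packing using 4 commercial breaks:
  break 1: 90 + 30 = 120
  break 2: 90 + 30 = 120
  break 3: 90 + 20 + 10 = 120
  break 4: 40 + 20 + 20 + 20 = 100
This matches the lower bound, so 4 is optimal.

4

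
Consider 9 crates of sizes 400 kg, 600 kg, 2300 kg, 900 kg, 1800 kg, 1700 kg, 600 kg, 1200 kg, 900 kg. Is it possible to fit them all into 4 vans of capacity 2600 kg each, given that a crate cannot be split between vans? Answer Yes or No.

Total = 10400 kg; ⌈10400/2600⌉ = 4.
The bound of 4 does not rule out 4, but exhaustive search shows no assignment into 4 vans of capacity 2600 kg exists — the minimum is 5.

No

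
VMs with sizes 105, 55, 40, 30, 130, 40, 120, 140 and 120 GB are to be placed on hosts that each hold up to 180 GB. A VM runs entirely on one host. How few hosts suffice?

Total = 140 + 130 + 120 + 120 + 105 + 55 + 40 + 40 + 30 = 780 GB.
Lower bound: ⌈780/180⌉ = 5 hosts.
A packing using 5 hosts:
  host 1: 140 + 40 = 180
  host 2: 130 + 40 = 170
  host 3: 120 + 55 = 175
  host 4: 120 + 30 = 150
  host 5: 105 = 105
This matches the lower bound, so 5 is optimal.

5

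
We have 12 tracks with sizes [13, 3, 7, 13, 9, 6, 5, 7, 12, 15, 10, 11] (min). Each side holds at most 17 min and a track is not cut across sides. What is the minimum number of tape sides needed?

Total = 15 + 13 + 13 + 12 + 11 + 10 + 9 + 7 + 7 + 6 + 5 + 3 = 111 min.
Lower bound: ⌈111/17⌉ = 7 tape sides.
A packing using 7 tape sides:
  side 1: 15 = 15
  side 2: 13 + 3 = 16
  side 3: 13 = 13
  side 4: 12 + 5 = 17
  side 5: 11 + 6 = 17
  side 6: 10 + 7 = 17
  side 7: 9 + 7 = 16
This matches the lower bound, so 7 is optimal.

7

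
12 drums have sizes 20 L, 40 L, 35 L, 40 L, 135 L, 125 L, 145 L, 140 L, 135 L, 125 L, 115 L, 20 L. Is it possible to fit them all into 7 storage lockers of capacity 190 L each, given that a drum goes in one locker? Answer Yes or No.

Yes

A valid assignment using 7 storage lockers:
  locker 1: 145 + 40 = 185
  locker 2: 140 + 40 = 180
  locker 3: 135 + 35 + 20 = 190
  locker 4: 135 + 20 = 155
  locker 5: 125 = 125
  locker 6: 125 = 125
  locker 7: 115 = 115
Every load is within 190 L, so 7 storage lockers suffice.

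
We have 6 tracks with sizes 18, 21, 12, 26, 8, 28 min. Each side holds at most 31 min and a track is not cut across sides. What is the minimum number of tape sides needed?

4

Total = 28 + 26 + 21 + 18 + 12 + 8 = 113 min.
Lower bound: ⌈113/31⌉ = 4 tape sides.
A packing using 4 tape sides:
  side 1: 28 = 28
  side 2: 26 = 26
  side 3: 21 + 8 = 29
  side 4: 18 + 12 = 30
This matches the lower bound, so 4 is optimal.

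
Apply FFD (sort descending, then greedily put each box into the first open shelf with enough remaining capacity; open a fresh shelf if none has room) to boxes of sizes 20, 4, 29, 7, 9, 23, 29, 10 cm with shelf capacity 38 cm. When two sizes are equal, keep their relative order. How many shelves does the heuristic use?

Sorted descending: 29, 29, 23, 20, 10, 9, 7, 4.
  29 → shelf 1 (new)  [load 29/38]
  29 → shelf 2 (new)  [load 29/38]
  23 → shelf 3 (new)  [load 23/38]
  20 → shelf 4 (new)  [load 20/38]
  10 → shelf 3  [load 33/38]
  9 → shelf 1  [load 38/38]
  7 → shelf 2  [load 36/38]
  4 → shelf 3  [load 37/38]
4 shelves opened.

4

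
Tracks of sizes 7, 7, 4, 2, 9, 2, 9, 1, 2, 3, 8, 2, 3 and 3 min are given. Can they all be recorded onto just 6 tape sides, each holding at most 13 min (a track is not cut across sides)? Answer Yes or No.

Yes

A valid assignment using 5 tape sides:
  side 1: 9 + 4 = 13
  side 2: 9 + 3 + 1 = 13
  side 3: 8 + 3 + 2 = 13
  side 4: 7 + 3 + 2 = 12
  side 5: 7 + 2 + 2 = 11
That uses only 5 ≤ 6, so 6 tape sides are enough.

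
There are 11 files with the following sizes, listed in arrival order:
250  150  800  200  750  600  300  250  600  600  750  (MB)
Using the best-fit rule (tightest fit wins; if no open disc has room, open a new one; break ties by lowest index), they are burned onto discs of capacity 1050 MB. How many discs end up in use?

6

  250 → disc 1 (new)  [load 250/1050]
  150 → disc 1  [load 400/1050]
  800 → disc 2 (new)  [load 800/1050]
  200 → disc 2  [load 1000/1050]
  750 → disc 3 (new)  [load 750/1050]
  600 → disc 1  [load 1000/1050]
  300 → disc 3  [load 1050/1050]
  250 → disc 4 (new)  [load 250/1050]
  600 → disc 4  [load 850/1050]
  600 → disc 5 (new)  [load 600/1050]
  750 → disc 6 (new)  [load 750/1050]
6 discs opened.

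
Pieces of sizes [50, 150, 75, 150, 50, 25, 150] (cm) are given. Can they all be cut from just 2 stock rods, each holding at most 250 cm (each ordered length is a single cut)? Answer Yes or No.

Total = 650 cm; ⌈650/250⌉ = 3.
At least 3 stock rods are required, but only 2 are allowed.

No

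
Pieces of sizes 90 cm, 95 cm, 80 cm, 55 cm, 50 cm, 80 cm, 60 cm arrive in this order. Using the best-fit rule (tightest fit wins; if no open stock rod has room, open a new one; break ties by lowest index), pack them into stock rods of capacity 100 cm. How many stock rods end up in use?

  90 → stock rod 1 (new)  [load 90/100]
  95 → stock rod 2 (new)  [load 95/100]
  80 → stock rod 3 (new)  [load 80/100]
  55 → stock rod 4 (new)  [load 55/100]
  50 → stock rod 5 (new)  [load 50/100]
  80 → stock rod 6 (new)  [load 80/100]
  60 → stock rod 7 (new)  [load 60/100]
7 stock rods opened.

7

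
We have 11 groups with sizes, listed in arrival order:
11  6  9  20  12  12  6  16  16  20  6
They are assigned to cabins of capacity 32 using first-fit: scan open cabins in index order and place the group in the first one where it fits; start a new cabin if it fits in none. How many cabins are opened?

  11 → cabin 1 (new)  [load 11/32]
  6 → cabin 1  [load 17/32]
  9 → cabin 1  [load 26/32]
  20 → cabin 2 (new)  [load 20/32]
  12 → cabin 2  [load 32/32]
  12 → cabin 3 (new)  [load 12/32]
  6 → cabin 1  [load 32/32]
  16 → cabin 3  [load 28/32]
  16 → cabin 4 (new)  [load 16/32]
  20 → cabin 5 (new)  [load 20/32]
  6 → cabin 4  [load 22/32]
5 cabins opened.

5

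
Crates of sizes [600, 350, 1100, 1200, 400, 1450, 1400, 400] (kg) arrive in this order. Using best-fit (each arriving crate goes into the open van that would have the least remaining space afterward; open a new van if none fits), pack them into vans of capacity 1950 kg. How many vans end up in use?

  600 → van 1 (new)  [load 600/1950]
  350 → van 1  [load 950/1950]
  1100 → van 2 (new)  [load 1100/1950]
  1200 → van 3 (new)  [load 1200/1950]
  400 → van 3  [load 1600/1950]
  1450 → van 4 (new)  [load 1450/1950]
  1400 → van 5 (new)  [load 1400/1950]
  400 → van 4  [load 1850/1950]
5 vans opened.

5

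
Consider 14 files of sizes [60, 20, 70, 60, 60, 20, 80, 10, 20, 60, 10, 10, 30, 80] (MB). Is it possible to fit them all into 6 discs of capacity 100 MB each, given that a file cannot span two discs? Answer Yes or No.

No

Total = 590 MB; ⌈590/100⌉ = 6.
7 files each exceed half the capacity and cannot share a disc, forcing at least 7 discs.
At least 7 discs are required, but only 6 are allowed.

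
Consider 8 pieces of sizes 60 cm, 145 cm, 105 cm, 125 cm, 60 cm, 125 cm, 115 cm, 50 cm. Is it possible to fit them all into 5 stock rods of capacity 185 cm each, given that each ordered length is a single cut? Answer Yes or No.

A valid assignment using 5 stock rods:
  stock rod 1: 145 = 145
  stock rod 2: 125 + 60 = 185
  stock rod 3: 125 + 60 = 185
  stock rod 4: 115 + 50 = 165
  stock rod 5: 105 = 105
Every load is within 185 cm, so 5 stock rods suffice.

Yes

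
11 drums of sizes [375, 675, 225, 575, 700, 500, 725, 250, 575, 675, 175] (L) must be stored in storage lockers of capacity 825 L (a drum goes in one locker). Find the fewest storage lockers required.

Total = 725 + 700 + 675 + 675 + 575 + 575 + 500 + 375 + 250 + 225 + 175 = 5450 L.
Lower bound: ⌈5450/825⌉ = 7 storage lockers.
A packing using 8 storage lockers:
  locker 1: 725 = 725
  locker 2: 700 = 700
  locker 3: 675 = 675
  locker 4: 675 = 675
  locker 5: 575 + 250 = 825
  locker 6: 575 + 225 = 800
  locker 7: 500 + 175 = 675
  locker 8: 375 = 375
No arrangement into 7 storage lockers stays within capacity, so 8 is optimal.

8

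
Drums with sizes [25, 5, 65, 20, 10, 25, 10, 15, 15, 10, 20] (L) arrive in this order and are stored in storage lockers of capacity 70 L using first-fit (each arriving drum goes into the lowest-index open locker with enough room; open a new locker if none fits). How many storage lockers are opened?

  25 → locker 1 (new)  [load 25/70]
  5 → locker 1  [load 30/70]
  65 → locker 2 (new)  [load 65/70]
  20 → locker 1  [load 50/70]
  10 → locker 1  [load 60/70]
  25 → locker 3 (new)  [load 25/70]
  10 → locker 1  [load 70/70]
  15 → locker 3  [load 40/70]
  15 → locker 3  [load 55/70]
  10 → locker 3  [load 65/70]
  20 → locker 4 (new)  [load 20/70]
4 storage lockers opened.

4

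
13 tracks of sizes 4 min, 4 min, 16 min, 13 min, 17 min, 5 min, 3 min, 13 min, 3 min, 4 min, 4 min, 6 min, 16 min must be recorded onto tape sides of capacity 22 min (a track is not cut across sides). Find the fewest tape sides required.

Total = 17 + 16 + 16 + 13 + 13 + 6 + 5 + 4 + 4 + 4 + 4 + 3 + 3 = 108 min.
Lower bound: ⌈108/22⌉ = 5 tape sides.
A packing using 5 tape sides:
  side 1: 17 + 5 = 22
  side 2: 16 + 6 = 22
  side 3: 16 + 3 + 3 = 22
  side 4: 13 + 4 + 4 = 21
  side 5: 13 + 4 + 4 = 21
This matches the lower bound, so 5 is optimal.

5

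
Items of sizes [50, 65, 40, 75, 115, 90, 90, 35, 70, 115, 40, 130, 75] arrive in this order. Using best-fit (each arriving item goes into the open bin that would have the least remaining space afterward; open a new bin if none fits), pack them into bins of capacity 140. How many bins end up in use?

9

  50 → bin 1 (new)  [load 50/140]
  65 → bin 1  [load 115/140]
  40 → bin 2 (new)  [load 40/140]
  75 → bin 2  [load 115/140]
  115 → bin 3 (new)  [load 115/140]
  90 → bin 4 (new)  [load 90/140]
  90 → bin 5 (new)  [load 90/140]
  35 → bin 4  [load 125/140]
  70 → bin 6 (new)  [load 70/140]
  115 → bin 7 (new)  [load 115/140]
  40 → bin 5  [load 130/140]
  130 → bin 8 (new)  [load 130/140]
  75 → bin 9 (new)  [load 75/140]
9 bins opened.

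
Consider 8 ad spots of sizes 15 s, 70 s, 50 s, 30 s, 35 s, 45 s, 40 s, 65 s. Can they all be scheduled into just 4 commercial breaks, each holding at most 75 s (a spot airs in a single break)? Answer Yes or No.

No

Total = 350 s; ⌈350/75⌉ = 5.
At least 5 commercial breaks are required, but only 4 are allowed.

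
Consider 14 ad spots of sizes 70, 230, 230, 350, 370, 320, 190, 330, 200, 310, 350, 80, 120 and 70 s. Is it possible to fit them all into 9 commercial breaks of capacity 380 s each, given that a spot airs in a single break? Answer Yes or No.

No

Total = 3220 s; ⌈3220/380⌉ = 9.
The bound of 9 does not rule out 9, but exhaustive search shows no assignment into 9 commercial breaks of capacity 380 s exists — the minimum is 10.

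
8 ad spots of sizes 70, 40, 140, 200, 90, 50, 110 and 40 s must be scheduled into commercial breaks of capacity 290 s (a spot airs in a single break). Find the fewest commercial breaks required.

Total = 200 + 140 + 110 + 90 + 70 + 50 + 40 + 40 = 740 s.
Lower bound: ⌈740/290⌉ = 3 commercial breaks.
A packing using 3 commercial breaks:
  break 1: 200 + 90 = 290
  break 2: 140 + 110 + 40 = 290
  break 3: 70 + 50 + 40 = 160
This matches the lower bound, so 3 is optimal.

3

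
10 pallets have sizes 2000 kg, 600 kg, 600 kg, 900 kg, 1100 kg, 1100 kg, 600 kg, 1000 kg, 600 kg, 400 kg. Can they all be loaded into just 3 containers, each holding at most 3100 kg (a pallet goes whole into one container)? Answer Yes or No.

Yes

A valid assignment using 3 containers:
  container 1: 2000 + 1100 = 3100
  container 2: 1100 + 1000 + 900 = 3000
  container 3: 600 + 600 + 600 + 600 + 400 = 2800
Every load is within 3100 kg, so 3 containers suffice.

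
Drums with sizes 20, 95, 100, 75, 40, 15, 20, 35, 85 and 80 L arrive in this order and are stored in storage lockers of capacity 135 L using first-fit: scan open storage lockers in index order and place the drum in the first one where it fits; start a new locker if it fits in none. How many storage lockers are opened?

  20 → locker 1 (new)  [load 20/135]
  95 → locker 1  [load 115/135]
  100 → locker 2 (new)  [load 100/135]
  75 → locker 3 (new)  [load 75/135]
  40 → locker 3  [load 115/135]
  15 → locker 1  [load 130/135]
  20 → locker 2  [load 120/135]
  35 → locker 4 (new)  [load 35/135]
  85 → locker 4  [load 120/135]
  80 → locker 5 (new)  [load 80/135]
5 storage lockers opened.

5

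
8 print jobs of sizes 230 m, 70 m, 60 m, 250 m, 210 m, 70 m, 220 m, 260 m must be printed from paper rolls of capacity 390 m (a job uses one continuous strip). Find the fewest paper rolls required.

Total = 260 + 250 + 230 + 220 + 210 + 70 + 70 + 60 = 1370 m.
Lower bound: ⌈1370/390⌉ = 4 paper rolls.
Also, 5 print jobs each exceed 195 m, and no two of those can share a roll, so at least 5 paper rolls are needed.
A packing using 5 paper rolls:
  roll 1: 260 + 70 + 60 = 390
  roll 2: 250 + 70 = 320
  roll 3: 230 = 230
  roll 4: 220 = 220
  roll 5: 210 = 210
This matches the lower bound, so 5 is optimal.

5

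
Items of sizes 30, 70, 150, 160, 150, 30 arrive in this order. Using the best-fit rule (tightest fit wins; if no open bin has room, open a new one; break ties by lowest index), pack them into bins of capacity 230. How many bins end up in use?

4

  30 → bin 1 (new)  [load 30/230]
  70 → bin 1  [load 100/230]
  150 → bin 2 (new)  [load 150/230]
  160 → bin 3 (new)  [load 160/230]
  150 → bin 4 (new)  [load 150/230]
  30 → bin 3  [load 190/230]
4 bins opened.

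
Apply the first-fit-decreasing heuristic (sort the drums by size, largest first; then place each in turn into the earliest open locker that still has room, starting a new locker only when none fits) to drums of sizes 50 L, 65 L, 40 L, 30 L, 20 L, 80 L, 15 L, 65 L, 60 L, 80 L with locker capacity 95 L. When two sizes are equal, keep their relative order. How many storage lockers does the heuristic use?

6

Sorted descending: 80, 80, 65, 65, 60, 50, 40, 30, 20, 15.
  80 → locker 1 (new)  [load 80/95]
  80 → locker 2 (new)  [load 80/95]
  65 → locker 3 (new)  [load 65/95]
  65 → locker 4 (new)  [load 65/95]
  60 → locker 5 (new)  [load 60/95]
  50 → locker 6 (new)  [load 50/95]
  40 → locker 6  [load 90/95]
  30 → locker 3  [load 95/95]
  20 → locker 4  [load 85/95]
  15 → locker 1  [load 95/95]
6 storage lockers opened.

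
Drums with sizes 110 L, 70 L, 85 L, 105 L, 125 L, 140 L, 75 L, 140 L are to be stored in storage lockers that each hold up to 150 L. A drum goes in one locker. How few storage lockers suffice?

Total = 140 + 140 + 125 + 110 + 105 + 85 + 75 + 70 = 850 L.
Lower bound: ⌈850/150⌉ = 6 storage lockers.
A packing using 7 storage lockers:
  locker 1: 140 = 140
  locker 2: 140 = 140
  locker 3: 125 = 125
  locker 4: 110 = 110
  locker 5: 105 = 105
  locker 6: 85 = 85
  locker 7: 75 + 70 = 145
No arrangement into 6 storage lockers stays within capacity, so 7 is optimal.

7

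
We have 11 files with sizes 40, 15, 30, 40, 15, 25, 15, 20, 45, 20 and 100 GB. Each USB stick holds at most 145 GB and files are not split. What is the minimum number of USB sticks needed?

Total = 100 + 45 + 40 + 40 + 30 + 25 + 20 + 20 + 15 + 15 + 15 = 365 GB.
Lower bound: ⌈365/145⌉ = 3 USB sticks.
A packing using 3 USB sticks:
  USB stick 1: 100 + 45 = 145
  USB stick 2: 40 + 40 + 30 + 25 = 135
  USB stick 3: 20 + 20 + 15 + 15 + 15 = 85
This matches the lower bound, so 3 is optimal.

3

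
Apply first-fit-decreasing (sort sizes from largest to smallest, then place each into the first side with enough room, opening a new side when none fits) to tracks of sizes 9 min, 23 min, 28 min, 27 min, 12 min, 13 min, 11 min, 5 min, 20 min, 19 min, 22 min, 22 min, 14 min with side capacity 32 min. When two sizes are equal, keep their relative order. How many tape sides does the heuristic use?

8

Sorted descending: 28, 27, 23, 22, 22, 20, 19, 14, 13, 12, 11, 9, 5.
  28 → side 1 (new)  [load 28/32]
  27 → side 2 (new)  [load 27/32]
  23 → side 3 (new)  [load 23/32]
  22 → side 4 (new)  [load 22/32]
  22 → side 5 (new)  [load 22/32]
  20 → side 6 (new)  [load 20/32]
  19 → side 7 (new)  [load 19/32]
  14 → side 8 (new)  [load 14/32]
  13 → side 7  [load 32/32]
  12 → side 6  [load 32/32]
  11 → side 8  [load 25/32]
  9 → side 3  [load 32/32]
  5 → side 2  [load 32/32]
8 tape sides opened.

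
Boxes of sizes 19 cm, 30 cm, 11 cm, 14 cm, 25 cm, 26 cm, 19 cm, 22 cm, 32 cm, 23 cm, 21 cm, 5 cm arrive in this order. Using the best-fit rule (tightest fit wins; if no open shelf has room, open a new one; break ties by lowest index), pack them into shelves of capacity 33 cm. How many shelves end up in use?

  19 → shelf 1 (new)  [load 19/33]
  30 → shelf 2 (new)  [load 30/33]
  11 → shelf 1  [load 30/33]
  14 → shelf 3 (new)  [load 14/33]
  25 → shelf 4 (new)  [load 25/33]
  26 → shelf 5 (new)  [load 26/33]
  19 → shelf 3  [load 33/33]
  22 → shelf 6 (new)  [load 22/33]
  32 → shelf 7 (new)  [load 32/33]
  23 → shelf 8 (new)  [load 23/33]
  21 → shelf 9 (new)  [load 21/33]
  5 → shelf 5  [load 31/33]
9 shelves opened.

9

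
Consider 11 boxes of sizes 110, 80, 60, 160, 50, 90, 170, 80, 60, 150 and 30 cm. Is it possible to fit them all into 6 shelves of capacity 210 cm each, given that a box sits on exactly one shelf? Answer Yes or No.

A valid assignment using 6 shelves:
  shelf 1: 170 + 30 = 200
  shelf 2: 160 + 50 = 210
  shelf 3: 150 + 60 = 210
  shelf 4: 110 + 90 = 200
  shelf 5: 80 + 80 = 160
  shelf 6: 60 = 60
Every load is within 210 cm, so 6 shelves suffice.

Yes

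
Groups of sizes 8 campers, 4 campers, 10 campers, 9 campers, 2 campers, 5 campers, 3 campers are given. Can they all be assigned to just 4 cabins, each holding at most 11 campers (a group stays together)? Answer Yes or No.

A valid assignment using 4 cabins:
  cabin 1: 10 = 10
  cabin 2: 9 + 2 = 11
  cabin 3: 8 + 3 = 11
  cabin 4: 5 + 4 = 9
Every load is within 11 campers, so 4 cabins suffice.

Yes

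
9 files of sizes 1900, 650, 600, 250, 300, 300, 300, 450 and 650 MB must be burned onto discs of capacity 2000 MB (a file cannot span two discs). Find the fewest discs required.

3

Total = 1900 + 650 + 650 + 600 + 450 + 300 + 300 + 300 + 250 = 5400 MB.
Lower bound: ⌈5400/2000⌉ = 3 discs.
A packing using 3 discs:
  disc 1: 1900 = 1900
  disc 2: 650 + 650 + 600 = 1900
  disc 3: 450 + 300 + 300 + 300 + 250 = 1600
This matches the lower bound, so 3 is optimal.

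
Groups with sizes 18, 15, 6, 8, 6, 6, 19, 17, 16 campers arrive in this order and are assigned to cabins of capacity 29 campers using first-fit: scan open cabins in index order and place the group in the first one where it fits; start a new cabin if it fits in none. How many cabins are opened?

  18 → cabin 1 (new)  [load 18/29]
  15 → cabin 2 (new)  [load 15/29]
  6 → cabin 1  [load 24/29]
  8 → cabin 2  [load 23/29]
  6 → cabin 2  [load 29/29]
  6 → cabin 3 (new)  [load 6/29]
  19 → cabin 3  [load 25/29]
  17 → cabin 4 (new)  [load 17/29]
  16 → cabin 5 (new)  [load 16/29]
5 cabins opened.

5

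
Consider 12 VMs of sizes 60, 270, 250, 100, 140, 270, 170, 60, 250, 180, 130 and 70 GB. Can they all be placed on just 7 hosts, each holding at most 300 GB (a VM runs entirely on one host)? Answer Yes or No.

No

Total = 1950 GB; ⌈1950/300⌉ = 7.
The bound of 7 does not rule out 7, but exhaustive search shows no assignment into 7 hosts of capacity 300 GB exists — the minimum is 8.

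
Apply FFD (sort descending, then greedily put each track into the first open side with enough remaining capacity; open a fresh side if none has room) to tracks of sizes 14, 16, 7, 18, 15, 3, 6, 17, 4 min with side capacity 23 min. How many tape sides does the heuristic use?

Sorted descending: 18, 17, 16, 15, 14, 7, 6, 4, 3.
  18 → side 1 (new)  [load 18/23]
  17 → side 2 (new)  [load 17/23]
  16 → side 3 (new)  [load 16/23]
  15 → side 4 (new)  [load 15/23]
  14 → side 5 (new)  [load 14/23]
  7 → side 3  [load 23/23]
  6 → side 2  [load 23/23]
  4 → side 1  [load 22/23]
  3 → side 4  [load 18/23]
5 tape sides opened.

5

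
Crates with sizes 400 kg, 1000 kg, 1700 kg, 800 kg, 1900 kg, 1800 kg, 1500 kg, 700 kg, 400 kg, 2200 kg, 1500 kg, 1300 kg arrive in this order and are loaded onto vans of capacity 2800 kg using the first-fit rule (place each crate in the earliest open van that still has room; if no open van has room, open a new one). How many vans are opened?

  400 → van 1 (new)  [load 400/2800]
  1000 → van 1  [load 1400/2800]
  1700 → van 2 (new)  [load 1700/2800]
  800 → van 1  [load 2200/2800]
  1900 → van 3 (new)  [load 1900/2800]
  1800 → van 4 (new)  [load 1800/2800]
  1500 → van 5 (new)  [load 1500/2800]
  700 → van 2  [load 2400/2800]
  400 → van 1  [load 2600/2800]
  2200 → van 6 (new)  [load 2200/2800]
  1500 → van 7 (new)  [load 1500/2800]
  1300 → van 5  [load 2800/2800]
7 vans opened.

7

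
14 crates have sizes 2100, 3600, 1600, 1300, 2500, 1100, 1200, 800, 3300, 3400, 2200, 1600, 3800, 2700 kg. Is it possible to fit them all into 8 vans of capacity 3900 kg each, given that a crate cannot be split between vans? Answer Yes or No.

No

Total = 31200 kg; ⌈31200/3900⌉ = 8.
The bound of 8 does not rule out 8, but exhaustive search shows no assignment into 8 vans of capacity 3900 kg exists — the minimum is 9.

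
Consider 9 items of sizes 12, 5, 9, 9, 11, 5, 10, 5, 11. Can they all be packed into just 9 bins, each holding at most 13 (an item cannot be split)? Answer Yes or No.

Yes

A valid assignment using 8 bins:
  bin 1: 12 = 12
  bin 2: 11 = 11
  bin 3: 11 = 11
  bin 4: 10 = 10
  bin 5: 9 = 9
  bin 6: 9 = 9
  bin 7: 5 + 5 = 10
  bin 8: 5 = 5
That uses only 8 ≤ 9, so 9 bins are enough.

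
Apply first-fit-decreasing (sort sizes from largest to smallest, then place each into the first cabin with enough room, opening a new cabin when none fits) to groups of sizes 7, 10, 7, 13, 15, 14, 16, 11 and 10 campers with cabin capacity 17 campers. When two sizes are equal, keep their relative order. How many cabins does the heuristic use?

Sorted descending: 16, 15, 14, 13, 11, 10, 10, 7, 7.
  16 → cabin 1 (new)  [load 16/17]
  15 → cabin 2 (new)  [load 15/17]
  14 → cabin 3 (new)  [load 14/17]
  13 → cabin 4 (new)  [load 13/17]
  11 → cabin 5 (new)  [load 11/17]
  10 → cabin 6 (new)  [load 10/17]
  10 → cabin 7 (new)  [load 10/17]
  7 → cabin 6  [load 17/17]
  7 → cabin 7  [load 17/17]
7 cabins opened.

7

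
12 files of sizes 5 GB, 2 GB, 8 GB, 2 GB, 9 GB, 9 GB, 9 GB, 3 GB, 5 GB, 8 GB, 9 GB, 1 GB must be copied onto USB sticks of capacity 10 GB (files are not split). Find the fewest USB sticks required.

8

Total = 9 + 9 + 9 + 9 + 8 + 8 + 5 + 5 + 3 + 2 + 2 + 1 = 70 GB.
Lower bound: ⌈70/10⌉ = 7 USB sticks.
A packing using 8 USB sticks:
  USB stick 1: 9 + 1 = 10
  USB stick 2: 9 = 9
  USB stick 3: 9 = 9
  USB stick 4: 9 = 9
  USB stick 5: 8 + 2 = 10
  USB stick 6: 8 + 2 = 10
  USB stick 7: 5 + 5 = 10
  USB stick 8: 3 = 3
No arrangement into 7 USB sticks stays within capacity, so 8 is optimal.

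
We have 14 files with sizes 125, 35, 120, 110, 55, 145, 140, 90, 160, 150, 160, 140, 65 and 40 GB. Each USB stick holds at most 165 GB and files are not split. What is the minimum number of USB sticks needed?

10

Total = 160 + 160 + 150 + 145 + 140 + 140 + 125 + 120 + 110 + 90 + 65 + 55 + 40 + 35 = 1535 GB.
Lower bound: ⌈1535/165⌉ = 10 USB sticks.
A packing using 10 USB sticks:
  USB stick 1: 160 = 160
  USB stick 2: 160 = 160
  USB stick 3: 150 = 150
  USB stick 4: 145 = 145
  USB stick 5: 140 = 140
  USB stick 6: 140 = 140
  USB stick 7: 125 + 40 = 165
  USB stick 8: 120 + 35 = 155
  USB stick 9: 110 + 55 = 165
  USB stick 10: 90 + 65 = 155
This matches the lower bound, so 10 is optimal.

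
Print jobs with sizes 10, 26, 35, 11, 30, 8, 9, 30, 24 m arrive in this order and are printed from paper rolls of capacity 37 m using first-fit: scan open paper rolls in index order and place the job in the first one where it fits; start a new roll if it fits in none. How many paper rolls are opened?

  10 → roll 1 (new)  [load 10/37]
  26 → roll 1  [load 36/37]
  35 → roll 2 (new)  [load 35/37]
  11 → roll 3 (new)  [load 11/37]
  30 → roll 4 (new)  [load 30/37]
  8 → roll 3  [load 19/37]
  9 → roll 3  [load 28/37]
  30 → roll 5 (new)  [load 30/37]
  24 → roll 6 (new)  [load 24/37]
6 paper rolls opened.

6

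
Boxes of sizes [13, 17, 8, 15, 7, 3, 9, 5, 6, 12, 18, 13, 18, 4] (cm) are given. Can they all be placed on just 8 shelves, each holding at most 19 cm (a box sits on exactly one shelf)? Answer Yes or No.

No

Total = 148 cm; ⌈148/19⌉ = 8.
The bound of 8 does not rule out 8, but exhaustive search shows no assignment into 8 shelves of capacity 19 cm exists — the minimum is 9.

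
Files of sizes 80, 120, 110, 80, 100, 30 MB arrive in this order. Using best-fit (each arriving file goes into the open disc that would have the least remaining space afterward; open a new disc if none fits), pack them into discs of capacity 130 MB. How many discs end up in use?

5

  80 → disc 1 (new)  [load 80/130]
  120 → disc 2 (new)  [load 120/130]
  110 → disc 3 (new)  [load 110/130]
  80 → disc 4 (new)  [load 80/130]
  100 → disc 5 (new)  [load 100/130]
  30 → disc 5  [load 130/130]
5 discs opened.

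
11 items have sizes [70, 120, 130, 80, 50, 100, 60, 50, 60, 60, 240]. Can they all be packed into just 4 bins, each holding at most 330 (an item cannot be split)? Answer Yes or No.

Yes

A valid assignment using 4 bins:
  bin 1: 240 + 80 = 320
  bin 2: 130 + 120 + 70 = 320
  bin 3: 100 + 60 + 60 + 60 + 50 = 330
  bin 4: 50 = 50
Every load is within 330, so 4 bins suffice.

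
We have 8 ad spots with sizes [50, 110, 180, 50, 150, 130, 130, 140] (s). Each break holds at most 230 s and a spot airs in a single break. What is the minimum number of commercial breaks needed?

6

Total = 180 + 150 + 140 + 130 + 130 + 110 + 50 + 50 = 940 s.
Lower bound: ⌈940/230⌉ = 5 commercial breaks.
A packing using 6 commercial breaks:
  break 1: 180 + 50 = 230
  break 2: 150 + 50 = 200
  break 3: 140 = 140
  break 4: 130 = 130
  break 5: 130 = 130
  break 6: 110 = 110
No arrangement into 5 commercial breaks stays within capacity, so 6 is optimal.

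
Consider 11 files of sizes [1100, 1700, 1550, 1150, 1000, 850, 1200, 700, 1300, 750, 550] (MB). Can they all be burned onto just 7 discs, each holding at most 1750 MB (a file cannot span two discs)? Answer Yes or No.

No

Total = 11850 MB; ⌈11850/1750⌉ = 7.
The bound of 7 does not rule out 7, but exhaustive search shows no assignment into 7 discs of capacity 1750 MB exists — the minimum is 8.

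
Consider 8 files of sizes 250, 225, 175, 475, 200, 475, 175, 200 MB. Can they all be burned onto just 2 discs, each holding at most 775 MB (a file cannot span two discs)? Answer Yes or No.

No

Total = 2175 MB; ⌈2175/775⌉ = 3.
At least 3 discs are required, but only 2 are allowed.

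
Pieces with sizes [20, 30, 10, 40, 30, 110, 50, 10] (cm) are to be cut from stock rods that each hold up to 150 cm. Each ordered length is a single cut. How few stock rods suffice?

Total = 110 + 50 + 40 + 30 + 30 + 20 + 10 + 10 = 300 cm.
Lower bound: ⌈300/150⌉ = 2 stock rods.
A packing using 2 stock rods:
  stock rod 1: 110 + 40 = 150
  stock rod 2: 50 + 30 + 30 + 20 + 10 + 10 = 150
This matches the lower bound, so 2 is optimal.

2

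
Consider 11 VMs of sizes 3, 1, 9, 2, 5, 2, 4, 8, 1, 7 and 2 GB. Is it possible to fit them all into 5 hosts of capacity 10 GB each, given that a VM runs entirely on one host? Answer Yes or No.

Yes

A valid assignment using 5 hosts:
  host 1: 9 + 1 = 10
  host 2: 8 + 2 = 10
  host 3: 7 + 3 = 10
  host 4: 5 + 4 + 1 = 10
  host 5: 2 + 2 = 4
Every load is within 10 GB, so 5 hosts suffice.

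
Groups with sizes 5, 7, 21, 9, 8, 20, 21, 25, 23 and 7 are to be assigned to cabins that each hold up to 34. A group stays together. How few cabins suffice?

5

Total = 25 + 23 + 21 + 21 + 20 + 9 + 8 + 7 + 7 + 5 = 146.
Lower bound: ⌈146/34⌉ = 5 cabins.
A packing using 5 cabins:
  cabin 1: 25 + 9 = 34
  cabin 2: 23 + 8 = 31
  cabin 3: 21 + 7 + 5 = 33
  cabin 4: 21 + 7 = 28
  cabin 5: 20 = 20
This matches the lower bound, so 5 is optimal.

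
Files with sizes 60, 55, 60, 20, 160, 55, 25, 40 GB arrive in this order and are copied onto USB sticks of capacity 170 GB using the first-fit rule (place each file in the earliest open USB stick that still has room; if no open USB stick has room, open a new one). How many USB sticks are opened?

  60 → USB stick 1 (new)  [load 60/170]
  55 → USB stick 1  [load 115/170]
  60 → USB stick 2 (new)  [load 60/170]
  20 → USB stick 1  [load 135/170]
  160 → USB stick 3 (new)  [load 160/170]
  55 → USB stick 2  [load 115/170]
  25 → USB stick 1  [load 160/170]
  40 → USB stick 2  [load 155/170]
3 USB sticks opened.

3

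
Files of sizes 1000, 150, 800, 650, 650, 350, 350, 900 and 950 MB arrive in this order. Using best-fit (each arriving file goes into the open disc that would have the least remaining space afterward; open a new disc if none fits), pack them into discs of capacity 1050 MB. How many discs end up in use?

  1000 → disc 1 (new)  [load 1000/1050]
  150 → disc 2 (new)  [load 150/1050]
  800 → disc 2  [load 950/1050]
  650 → disc 3 (new)  [load 650/1050]
  650 → disc 4 (new)  [load 650/1050]
  350 → disc 3  [load 1000/1050]
  350 → disc 4  [load 1000/1050]
  900 → disc 5 (new)  [load 900/1050]
  950 → disc 6 (new)  [load 950/1050]
6 discs opened.

6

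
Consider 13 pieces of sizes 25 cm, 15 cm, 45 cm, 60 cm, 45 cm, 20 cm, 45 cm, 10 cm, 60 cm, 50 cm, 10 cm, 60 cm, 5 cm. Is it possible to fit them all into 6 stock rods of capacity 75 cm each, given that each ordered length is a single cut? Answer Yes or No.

No

Total = 450 cm; ⌈450/75⌉ = 6.
7 pieces each exceed half the capacity and cannot share a stock rod, forcing at least 7 stock rods.
At least 7 stock rods are required, but only 6 are allowed.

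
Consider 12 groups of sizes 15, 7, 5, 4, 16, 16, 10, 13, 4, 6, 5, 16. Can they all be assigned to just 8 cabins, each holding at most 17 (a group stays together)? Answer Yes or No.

Yes

A valid assignment using 8 cabins:
  cabin 1: 16 = 16
  cabin 2: 16 = 16
  cabin 3: 16 = 16
  cabin 4: 15 = 15
  cabin 5: 13 + 4 = 17
  cabin 6: 10 + 7 = 17
  cabin 7: 6 + 5 + 5 = 16
  cabin 8: 4 = 4
Every load is within 17, so 8 cabins suffice.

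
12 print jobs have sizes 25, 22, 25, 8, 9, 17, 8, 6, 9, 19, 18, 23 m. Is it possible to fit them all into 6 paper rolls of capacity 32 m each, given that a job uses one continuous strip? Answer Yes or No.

Total = 189 m; ⌈189/32⌉ = 6.
7 print jobs each exceed half the capacity and cannot share a roll, forcing at least 7 paper rolls.
At least 7 paper rolls are required, but only 6 are allowed.

No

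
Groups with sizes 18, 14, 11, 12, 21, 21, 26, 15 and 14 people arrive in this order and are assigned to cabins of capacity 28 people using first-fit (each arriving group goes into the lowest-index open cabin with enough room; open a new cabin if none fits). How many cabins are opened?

7

  18 → cabin 1 (new)  [load 18/28]
  14 → cabin 2 (new)  [load 14/28]
  11 → cabin 2  [load 25/28]
  12 → cabin 3 (new)  [load 12/28]
  21 → cabin 4 (new)  [load 21/28]
  21 → cabin 5 (new)  [load 21/28]
  26 → cabin 6 (new)  [load 26/28]
  15 → cabin 3  [load 27/28]
  14 → cabin 7 (new)  [load 14/28]
7 cabins opened.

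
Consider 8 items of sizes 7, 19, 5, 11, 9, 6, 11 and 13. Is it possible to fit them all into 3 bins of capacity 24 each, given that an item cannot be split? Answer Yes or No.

Total = 81; ⌈81/24⌉ = 4.
At least 4 bins are required, but only 3 are allowed.

No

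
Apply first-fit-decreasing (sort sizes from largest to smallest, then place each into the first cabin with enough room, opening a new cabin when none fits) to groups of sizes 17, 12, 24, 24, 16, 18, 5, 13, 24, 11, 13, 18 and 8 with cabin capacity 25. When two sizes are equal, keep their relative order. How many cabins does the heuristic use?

Sorted descending: 24, 24, 24, 18, 18, 17, 16, 13, 13, 12, 11, 8, 5.
  24 → cabin 1 (new)  [load 24/25]
  24 → cabin 2 (new)  [load 24/25]
  24 → cabin 3 (new)  [load 24/25]
  18 → cabin 4 (new)  [load 18/25]
  18 → cabin 5 (new)  [load 18/25]
  17 → cabin 6 (new)  [load 17/25]
  16 → cabin 7 (new)  [load 16/25]
  13 → cabin 8 (new)  [load 13/25]
  13 → cabin 9 (new)  [load 13/25]
  12 → cabin 8  [load 25/25]
  11 → cabin 9  [load 24/25]
  8 → cabin 6  [load 25/25]
  5 → cabin 4  [load 23/25]
9 cabins opened.

9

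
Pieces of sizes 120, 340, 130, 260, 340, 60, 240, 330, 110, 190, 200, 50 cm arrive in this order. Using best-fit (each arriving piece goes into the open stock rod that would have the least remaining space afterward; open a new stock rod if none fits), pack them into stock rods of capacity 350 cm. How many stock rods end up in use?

  120 → stock rod 1 (new)  [load 120/350]
  340 → stock rod 2 (new)  [load 340/350]
  130 → stock rod 1  [load 250/350]
  260 → stock rod 3 (new)  [load 260/350]
  340 → stock rod 4 (new)  [load 340/350]
  60 → stock rod 3  [load 320/350]
  240 → stock rod 5 (new)  [load 240/350]
  330 → stock rod 6 (new)  [load 330/350]
  110 → stock rod 5  [load 350/350]
  190 → stock rod 7 (new)  [load 190/350]
  200 → stock rod 8 (new)  [load 200/350]
  50 → stock rod 1  [load 300/350]
8 stock rods opened.

8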